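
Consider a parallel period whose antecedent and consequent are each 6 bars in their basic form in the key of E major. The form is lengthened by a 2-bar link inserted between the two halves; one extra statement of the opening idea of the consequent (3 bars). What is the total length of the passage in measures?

17 measures

Basic parallel period: 6 + 6 = 12 bars.
12 (basic form) + 2 (link) + 3 (extra statement) = 17.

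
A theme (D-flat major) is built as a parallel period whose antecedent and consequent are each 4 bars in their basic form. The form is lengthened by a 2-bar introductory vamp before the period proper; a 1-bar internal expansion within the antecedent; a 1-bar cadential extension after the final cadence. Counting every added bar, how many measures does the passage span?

12 measures

Basic parallel period: 4 + 4 = 8 bars.
8 (basic form) + 2 (introduction) + 1 (internal expansion) + 1 (cadential extension) = 12.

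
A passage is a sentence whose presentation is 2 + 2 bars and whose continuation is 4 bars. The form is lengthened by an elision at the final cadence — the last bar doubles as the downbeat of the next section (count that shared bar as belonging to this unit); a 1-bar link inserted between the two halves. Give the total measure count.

Basic sentence: 2 + 2 + 4 = 8 bars.
8 (basic form) + 1 (link) = 9.
The elision shares a bar with the next section but does not change this unit's count.

9 measures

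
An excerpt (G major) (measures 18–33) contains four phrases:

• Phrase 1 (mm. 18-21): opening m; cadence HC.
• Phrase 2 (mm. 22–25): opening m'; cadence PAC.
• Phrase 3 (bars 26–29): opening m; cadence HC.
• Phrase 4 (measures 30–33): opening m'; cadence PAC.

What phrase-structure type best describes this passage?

repeated period

The cadence pattern HC–PAC–HC–PAC is weak–strong twice, and phrases 3–4 restate phrases 1–2: a period heard twice, not a double period (which would end weakly at phrase 2).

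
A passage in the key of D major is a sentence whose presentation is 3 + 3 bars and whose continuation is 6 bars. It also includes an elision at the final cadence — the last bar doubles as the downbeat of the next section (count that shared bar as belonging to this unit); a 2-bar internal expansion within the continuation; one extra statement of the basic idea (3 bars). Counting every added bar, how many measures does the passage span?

17 measures

Basic sentence: 3 + 3 + 6 = 12 bars.
12 (basic form) + 2 (internal expansion) + 3 (extra statement) = 17.
The elision shares a bar with the next section but does not change this unit's count.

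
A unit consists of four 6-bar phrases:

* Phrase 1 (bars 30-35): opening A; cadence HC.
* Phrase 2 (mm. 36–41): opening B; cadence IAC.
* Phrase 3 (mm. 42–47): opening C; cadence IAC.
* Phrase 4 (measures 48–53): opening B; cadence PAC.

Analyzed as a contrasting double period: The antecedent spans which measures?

measures 30–41

In a double period the four phrases pair into a large antecedent (phrases 1–2, ending imperfect authentic cadence) and a large consequent (phrases 3–4, ending perfect authentic cadence). The antecedent spans measures 30–41.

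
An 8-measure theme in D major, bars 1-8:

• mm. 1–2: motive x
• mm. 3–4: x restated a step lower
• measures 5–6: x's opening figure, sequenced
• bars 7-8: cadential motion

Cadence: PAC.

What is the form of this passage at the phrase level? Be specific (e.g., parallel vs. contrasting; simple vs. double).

Basic idea (bars 1–2) + its repetition (mm. 3-4) form the presentation; fragmentation and cadence (measures 5–8) form the continuation — the 8-bar whole is a sentence.

sentence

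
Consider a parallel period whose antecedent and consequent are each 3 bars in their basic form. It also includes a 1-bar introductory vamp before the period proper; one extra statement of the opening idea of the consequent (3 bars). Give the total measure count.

Basic parallel period: 3 + 3 = 6 bars.
6 (basic form) + 1 (introduction) + 3 (extra statement) = 10.

10 measures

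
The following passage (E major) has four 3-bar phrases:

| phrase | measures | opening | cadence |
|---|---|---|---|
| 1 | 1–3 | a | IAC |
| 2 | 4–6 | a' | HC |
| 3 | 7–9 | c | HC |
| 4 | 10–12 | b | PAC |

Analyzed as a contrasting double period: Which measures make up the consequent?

measures 7–12

In a double period the four phrases pair into a large antecedent (phrases 1–2, ending half cadence) and a large consequent (phrases 3–4, ending perfect authentic cadence). The consequent spans bars 7–12.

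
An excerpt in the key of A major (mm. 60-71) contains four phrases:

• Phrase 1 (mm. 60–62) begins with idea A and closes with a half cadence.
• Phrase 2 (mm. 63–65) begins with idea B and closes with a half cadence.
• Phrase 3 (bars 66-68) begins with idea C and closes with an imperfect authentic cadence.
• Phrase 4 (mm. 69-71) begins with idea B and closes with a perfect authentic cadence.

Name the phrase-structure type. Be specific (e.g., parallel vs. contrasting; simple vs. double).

contrasting double period

Four phrases in two halves: the first half (mm. 60–65) ends with a half cadence, the second (mm. 66-71) with a perfect authentic cadence — a large antecedent–consequent pair, i.e. a double period.
Phrase 3 begins with different material from phrase 1, making it contrasting.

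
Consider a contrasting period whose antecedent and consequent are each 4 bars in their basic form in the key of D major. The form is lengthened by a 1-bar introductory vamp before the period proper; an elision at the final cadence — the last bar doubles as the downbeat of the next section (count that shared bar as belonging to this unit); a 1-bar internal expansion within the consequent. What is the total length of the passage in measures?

10 measures

Basic contrasting period: 4 + 4 = 8 bars.
8 (basic form) + 1 (introduction) + 1 (internal expansion) = 10.
The elision shares a bar with the next section but does not change this unit's count.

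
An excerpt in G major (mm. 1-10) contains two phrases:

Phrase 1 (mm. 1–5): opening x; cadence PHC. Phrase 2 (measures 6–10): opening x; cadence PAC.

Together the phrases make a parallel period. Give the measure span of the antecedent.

The phrase ending with the weaker cadence (Phrygian half cadence) is the antecedent; the one ending more conclusively (perfect authentic cadence) is the consequent. The antecedent is measures 1–5.

measures 1–5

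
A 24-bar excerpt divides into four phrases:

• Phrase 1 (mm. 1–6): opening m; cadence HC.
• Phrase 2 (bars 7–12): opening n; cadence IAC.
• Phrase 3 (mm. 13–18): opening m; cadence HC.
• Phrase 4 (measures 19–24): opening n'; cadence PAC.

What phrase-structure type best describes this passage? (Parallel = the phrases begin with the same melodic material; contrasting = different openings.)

Four phrases in two halves: the first half (bars 1-12) ends with an imperfect authentic cadence, the second (mm. 13–24) with a perfect authentic cadence — a large antecedent–consequent pair, i.e. a double period.
Phrase 3 begins with the same material as phrase 1, making it parallel.

parallel double period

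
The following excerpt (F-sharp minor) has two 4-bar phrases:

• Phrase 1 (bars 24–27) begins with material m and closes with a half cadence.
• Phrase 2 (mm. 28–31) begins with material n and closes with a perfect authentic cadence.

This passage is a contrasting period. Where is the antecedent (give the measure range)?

measures 24–27

The antecedent is the phrase ending with the weaker cadence (half cadence, phrase 1) and the consequent the one ending more conclusively (perfect authentic cadence, phrase 2); the antecedent is mm. 24–27.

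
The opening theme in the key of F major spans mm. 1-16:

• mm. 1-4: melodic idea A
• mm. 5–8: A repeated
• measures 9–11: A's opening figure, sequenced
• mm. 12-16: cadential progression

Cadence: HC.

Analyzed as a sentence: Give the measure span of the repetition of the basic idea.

measures 5–8

The presentation of a sentence is the basic idea (mm. 1–4) plus its repetition (mm. 5-8); the repetition of the basic idea is therefore mm. 5-8.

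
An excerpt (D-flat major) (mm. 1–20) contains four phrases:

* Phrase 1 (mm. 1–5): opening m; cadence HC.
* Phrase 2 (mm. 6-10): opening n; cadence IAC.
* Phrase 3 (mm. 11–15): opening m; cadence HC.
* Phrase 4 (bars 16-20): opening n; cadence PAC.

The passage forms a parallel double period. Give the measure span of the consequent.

In a double period the first pair of phrases (ending imperfect authentic cadence) is the large antecedent and the second pair (ending perfect authentic cadence) is the large consequent; the consequent is measures 11–20.

measures 11–20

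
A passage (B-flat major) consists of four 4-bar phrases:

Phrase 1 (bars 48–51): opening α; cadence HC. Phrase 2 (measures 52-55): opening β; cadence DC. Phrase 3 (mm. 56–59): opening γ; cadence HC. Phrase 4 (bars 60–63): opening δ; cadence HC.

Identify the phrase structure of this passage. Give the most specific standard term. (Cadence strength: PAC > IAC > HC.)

phrase group

Phrase 4 ends with a half cadence, no stronger than phrase 2's deceptive cadence, so the four phrases do not form a double period; nor do phrases 3–4 duplicate 1–2, so it is not a repeated period. With no phrase reaching a conclusive cadence, the passage is a phrase group.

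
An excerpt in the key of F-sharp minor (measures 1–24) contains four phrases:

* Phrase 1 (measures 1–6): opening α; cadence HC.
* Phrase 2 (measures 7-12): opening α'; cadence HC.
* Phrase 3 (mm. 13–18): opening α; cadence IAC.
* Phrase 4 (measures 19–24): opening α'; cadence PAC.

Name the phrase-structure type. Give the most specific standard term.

parallel double period

Four phrases in two halves: the first half (bars 1-12) ends with a half cadence, the second (bars 13–24) with a perfect authentic cadence — a large antecedent–consequent pair, i.e. a double period.
Phrase 3 begins with the same material as phrase 1, making it parallel.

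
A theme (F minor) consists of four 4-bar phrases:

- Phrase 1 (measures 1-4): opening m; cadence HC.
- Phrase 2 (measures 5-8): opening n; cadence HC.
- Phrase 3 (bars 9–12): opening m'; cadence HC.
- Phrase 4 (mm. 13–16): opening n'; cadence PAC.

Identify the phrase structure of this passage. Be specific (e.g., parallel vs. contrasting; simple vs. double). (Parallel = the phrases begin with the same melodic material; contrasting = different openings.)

parallel double period

Four phrases in two halves: the first half (measures 1-8) ends with a half cadence, the second (mm. 9–16) with a perfect authentic cadence — a large antecedent–consequent pair, i.e. a double period.
Phrase 3 begins with the same material as phrase 1, making it parallel.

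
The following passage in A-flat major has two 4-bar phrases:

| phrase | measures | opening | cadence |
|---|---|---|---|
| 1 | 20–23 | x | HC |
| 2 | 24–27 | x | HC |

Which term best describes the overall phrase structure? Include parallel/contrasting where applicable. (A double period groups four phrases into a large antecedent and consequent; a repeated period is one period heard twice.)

Both phrases have the same opening (x) and the same cadence (half cadence): the second is a restatement, not a consequent, so this is a repeated phrase rather than a period.

repeated phrase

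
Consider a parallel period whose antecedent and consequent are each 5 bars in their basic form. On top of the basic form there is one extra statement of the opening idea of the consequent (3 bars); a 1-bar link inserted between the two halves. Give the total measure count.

14 measures

Basic parallel period: 5 + 5 = 10 bars.
10 (basic form) + 3 (extra statement) + 1 (link) = 14.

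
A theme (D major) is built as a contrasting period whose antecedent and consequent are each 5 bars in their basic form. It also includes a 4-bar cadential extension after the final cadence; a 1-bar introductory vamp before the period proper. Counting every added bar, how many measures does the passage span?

15 measures

Basic contrasting period: 5 + 5 = 10 bars.
10 (basic form) + 4 (cadential extension) + 1 (introduction) = 15.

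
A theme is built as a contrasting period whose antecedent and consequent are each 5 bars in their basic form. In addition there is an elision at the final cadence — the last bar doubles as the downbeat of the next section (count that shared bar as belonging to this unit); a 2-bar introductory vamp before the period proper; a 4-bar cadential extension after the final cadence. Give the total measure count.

16 measures

Basic contrasting period: 5 + 5 = 10 bars.
10 (basic form) + 2 (introduction) + 4 (cadential extension) = 16.
The elision shares a bar with the next section but does not change this unit's count.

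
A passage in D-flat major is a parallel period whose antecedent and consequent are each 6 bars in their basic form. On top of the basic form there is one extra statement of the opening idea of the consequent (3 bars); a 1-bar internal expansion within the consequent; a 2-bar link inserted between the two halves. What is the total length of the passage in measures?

18 measures

Basic parallel period: 6 + 6 = 12 bars.
12 (basic form) + 3 (extra statement) + 1 (internal expansion) + 2 (link) = 18.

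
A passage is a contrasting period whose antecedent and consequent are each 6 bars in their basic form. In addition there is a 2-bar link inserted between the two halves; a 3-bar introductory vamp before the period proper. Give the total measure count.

17 measures

Basic contrasting period: 6 + 6 = 12 bars.
12 (basic form) + 2 (link) + 3 (introduction) = 17.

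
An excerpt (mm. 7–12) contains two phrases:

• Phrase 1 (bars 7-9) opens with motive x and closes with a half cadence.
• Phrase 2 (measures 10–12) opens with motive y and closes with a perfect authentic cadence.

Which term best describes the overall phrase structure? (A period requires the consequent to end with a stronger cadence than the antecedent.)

contrasting period

Phrase 1 ends with a half cadence (weaker) and phrase 2 with a perfect authentic cadence (stronger): antecedent + consequent = a period.
The two phrases open with different material (x / y), so the period is contrasting.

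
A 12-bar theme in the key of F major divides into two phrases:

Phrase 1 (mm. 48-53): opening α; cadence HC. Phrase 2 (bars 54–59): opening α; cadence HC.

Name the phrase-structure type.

repeated phrase

Both phrases have the same opening (α) and the same cadence (half cadence): the second is a restatement, not a consequent, so this is a repeated phrase rather than a period.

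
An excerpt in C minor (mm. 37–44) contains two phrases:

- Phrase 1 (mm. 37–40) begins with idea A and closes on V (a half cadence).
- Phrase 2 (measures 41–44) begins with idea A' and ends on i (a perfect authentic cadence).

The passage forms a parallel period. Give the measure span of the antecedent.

measures 37–40

The antecedent is the phrase ending with the weaker cadence (half cadence, phrase 1) and the consequent the one ending more conclusively (perfect authentic cadence, phrase 2); the antecedent is bars 37–40.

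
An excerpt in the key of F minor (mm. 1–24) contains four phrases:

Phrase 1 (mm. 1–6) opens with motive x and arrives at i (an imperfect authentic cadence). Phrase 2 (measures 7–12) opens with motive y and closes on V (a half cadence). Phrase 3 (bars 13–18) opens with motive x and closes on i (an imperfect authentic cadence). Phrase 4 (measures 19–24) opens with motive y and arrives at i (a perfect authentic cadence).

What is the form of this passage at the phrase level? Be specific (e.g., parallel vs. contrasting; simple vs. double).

parallel double period

Four phrases in two halves: the first half (mm. 1–12) ends with a half cadence, the second (bars 13–24) with a perfect authentic cadence — a large antecedent–consequent pair, i.e. a double period.
Phrase 3 begins with the same material as phrase 1, making it parallel.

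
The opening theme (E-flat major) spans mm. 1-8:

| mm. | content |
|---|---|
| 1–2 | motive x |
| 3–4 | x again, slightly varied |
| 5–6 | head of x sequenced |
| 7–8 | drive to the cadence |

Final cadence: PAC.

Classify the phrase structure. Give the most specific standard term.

Basic idea (mm. 1–2) + its repetition (mm. 3–4) form the presentation; fragmentation and cadence (mm. 5–8) form the continuation — the 8-bar whole is a sentence.

sentence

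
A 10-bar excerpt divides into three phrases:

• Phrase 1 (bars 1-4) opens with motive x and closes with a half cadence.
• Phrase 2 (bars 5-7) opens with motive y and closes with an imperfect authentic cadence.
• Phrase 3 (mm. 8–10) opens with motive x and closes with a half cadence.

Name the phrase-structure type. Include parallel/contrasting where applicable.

The final phrase closes with a half cadence, which is not stronger than the preceding imperfect authentic cadence; the 3 phrases lack an overall antecedent–consequent design and so form a phrase group.

phrase group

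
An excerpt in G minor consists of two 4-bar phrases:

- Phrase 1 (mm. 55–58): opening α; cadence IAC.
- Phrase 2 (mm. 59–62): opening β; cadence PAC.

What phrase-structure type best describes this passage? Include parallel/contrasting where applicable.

contrasting period

Phrase 1 ends with an imperfect authentic cadence (weaker) and phrase 2 with a perfect authentic cadence (stronger): antecedent + consequent = a period.
The two phrases open with different material (α / β), so the period is contrasting.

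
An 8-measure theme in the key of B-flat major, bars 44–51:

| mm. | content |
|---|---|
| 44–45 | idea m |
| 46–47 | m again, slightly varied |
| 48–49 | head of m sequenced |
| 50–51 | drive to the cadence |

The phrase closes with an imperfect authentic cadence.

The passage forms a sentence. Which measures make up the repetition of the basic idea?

The presentation of a sentence is the basic idea (bars 44-45) plus its repetition (mm. 46–47); the repetition of the basic idea is therefore measures 46–47.

measures 46–47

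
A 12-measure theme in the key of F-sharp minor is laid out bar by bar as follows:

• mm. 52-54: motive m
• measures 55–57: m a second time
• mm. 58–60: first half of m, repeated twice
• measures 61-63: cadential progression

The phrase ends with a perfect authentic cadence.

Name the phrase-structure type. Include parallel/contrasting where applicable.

Basic idea (mm. 52–54) + its repetition (mm. 55–57) form the presentation; fragmentation and cadence (mm. 58–63) form the continuation — the 12-bar whole is a sentence.

sentence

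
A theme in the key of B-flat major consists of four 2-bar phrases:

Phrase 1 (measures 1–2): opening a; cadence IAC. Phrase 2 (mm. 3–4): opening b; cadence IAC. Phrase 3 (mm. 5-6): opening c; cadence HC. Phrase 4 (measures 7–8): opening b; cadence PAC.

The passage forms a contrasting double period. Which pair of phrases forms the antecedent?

phrases 1 and 2

In a double period the first pair of phrases (ending imperfect authentic cadence) is the large antecedent and the second pair (ending perfect authentic cadence) is the large consequent; the antecedent is phrases 1 and 2.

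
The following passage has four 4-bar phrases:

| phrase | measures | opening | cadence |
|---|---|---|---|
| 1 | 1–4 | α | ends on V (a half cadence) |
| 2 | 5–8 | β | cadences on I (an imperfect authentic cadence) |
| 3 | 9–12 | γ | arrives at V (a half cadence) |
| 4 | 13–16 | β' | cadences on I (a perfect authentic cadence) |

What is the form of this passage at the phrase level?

contrasting double period

Four phrases in two halves: the first half (mm. 1–8) ends with an imperfect authentic cadence, the second (mm. 9–16) with a perfect authentic cadence — a large antecedent–consequent pair, i.e. a double period.
Phrase 3 begins with different material from phrase 1, making it contrasting.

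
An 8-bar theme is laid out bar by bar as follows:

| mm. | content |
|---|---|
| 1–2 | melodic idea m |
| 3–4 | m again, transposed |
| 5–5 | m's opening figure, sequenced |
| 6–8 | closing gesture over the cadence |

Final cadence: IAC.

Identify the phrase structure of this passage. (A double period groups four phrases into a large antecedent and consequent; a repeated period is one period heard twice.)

Basic idea (bars 1–2) + its repetition (measures 3–4) form the presentation; fragmentation and cadence (measures 5-8) form the continuation — the 8-bar whole is a sentence.

sentence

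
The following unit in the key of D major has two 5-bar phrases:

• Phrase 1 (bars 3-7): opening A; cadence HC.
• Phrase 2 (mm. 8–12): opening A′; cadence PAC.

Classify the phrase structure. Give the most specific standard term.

parallel period

Phrase 1 ends with a half cadence (weaker) and phrase 2 with a perfect authentic cadence (stronger): antecedent + consequent = a period.
The two phrases open with the same material (A / A′), so the period is parallel.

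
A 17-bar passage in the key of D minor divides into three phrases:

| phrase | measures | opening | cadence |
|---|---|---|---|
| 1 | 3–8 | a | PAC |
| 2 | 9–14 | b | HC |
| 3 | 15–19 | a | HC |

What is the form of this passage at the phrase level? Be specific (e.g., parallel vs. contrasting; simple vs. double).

phrase group

The final phrase closes with a half cadence, which is not stronger than the preceding half cadence; the 3 phrases lack an overall antecedent–consequent design and so form a phrase group.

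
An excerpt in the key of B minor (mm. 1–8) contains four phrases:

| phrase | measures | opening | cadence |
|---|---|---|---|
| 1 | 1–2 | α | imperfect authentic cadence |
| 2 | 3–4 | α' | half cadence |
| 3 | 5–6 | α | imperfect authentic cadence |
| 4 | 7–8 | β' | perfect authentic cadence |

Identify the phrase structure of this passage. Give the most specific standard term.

Four phrases in two halves: the first half (measures 1–4) ends with a half cadence, the second (mm. 5-8) with a perfect authentic cadence — a large antecedent–consequent pair, i.e. a double period.
Phrase 3 begins with the same material as phrase 1, making it parallel.

parallel double period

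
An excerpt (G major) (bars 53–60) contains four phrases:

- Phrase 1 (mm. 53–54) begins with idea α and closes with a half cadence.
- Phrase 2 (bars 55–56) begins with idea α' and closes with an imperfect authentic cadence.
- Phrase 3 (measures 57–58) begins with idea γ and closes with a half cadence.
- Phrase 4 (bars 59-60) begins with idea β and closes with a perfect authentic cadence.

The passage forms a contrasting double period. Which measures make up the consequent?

measures 57–60

In a double period the four phrases pair into a large antecedent (phrases 1–2, ending imperfect authentic cadence) and a large consequent (phrases 3–4, ending perfect authentic cadence). The consequent spans bars 57–60.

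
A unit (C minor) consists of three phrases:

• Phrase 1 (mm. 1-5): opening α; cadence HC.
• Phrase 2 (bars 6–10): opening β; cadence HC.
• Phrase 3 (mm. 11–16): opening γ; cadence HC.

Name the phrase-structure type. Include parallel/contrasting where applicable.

phrase group

The final phrase closes with a half cadence, which is not stronger than the preceding half cadence; the 3 phrases lack an overall antecedent–consequent design and so form a phrase group.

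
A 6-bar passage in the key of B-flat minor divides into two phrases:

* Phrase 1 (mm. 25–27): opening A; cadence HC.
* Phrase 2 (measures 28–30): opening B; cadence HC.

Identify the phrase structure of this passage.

phrase group

The second phrase closes with a half cadence, which is not stronger than the first phrase's half cadence; without a weak→strong cadential pair there is no antecedent–consequent relationship, so this is a phrase group rather than a period.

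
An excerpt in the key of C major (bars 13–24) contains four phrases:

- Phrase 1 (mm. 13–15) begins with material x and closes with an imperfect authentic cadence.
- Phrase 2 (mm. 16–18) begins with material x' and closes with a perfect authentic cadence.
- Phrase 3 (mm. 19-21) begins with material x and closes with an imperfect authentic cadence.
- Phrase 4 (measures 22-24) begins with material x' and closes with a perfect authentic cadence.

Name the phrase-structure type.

The cadence pattern IAC–PAC–IAC–PAC is weak–strong twice, and phrases 3–4 restate phrases 1–2: a period heard twice, not a double period (which would end weakly at phrase 2).

repeated period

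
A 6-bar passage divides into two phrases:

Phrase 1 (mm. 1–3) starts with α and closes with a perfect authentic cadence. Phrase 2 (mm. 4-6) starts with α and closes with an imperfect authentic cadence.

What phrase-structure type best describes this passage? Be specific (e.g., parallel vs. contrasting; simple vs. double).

The second phrase closes with an imperfect authentic cadence, which is not stronger than the first phrase's perfect authentic cadence; without a weak→strong cadential pair there is no antecedent–consequent relationship, so this is a phrase group rather than a period.

phrase group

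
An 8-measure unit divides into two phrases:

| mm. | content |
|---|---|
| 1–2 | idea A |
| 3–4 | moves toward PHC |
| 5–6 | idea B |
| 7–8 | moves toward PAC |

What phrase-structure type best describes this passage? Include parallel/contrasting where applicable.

contrasting period

Phrase 1 ends with a Phrygian half cadence (weaker) and phrase 2 with a perfect authentic cadence (stronger): antecedent + consequent = a period.
The two phrases open with different material (A / B), so the period is contrasting.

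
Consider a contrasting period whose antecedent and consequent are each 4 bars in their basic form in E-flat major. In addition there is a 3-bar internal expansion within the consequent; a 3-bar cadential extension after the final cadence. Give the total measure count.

14 measures

Basic contrasting period: 4 + 4 = 8 bars.
8 (basic form) + 3 (internal expansion) + 3 (cadential extension) = 14.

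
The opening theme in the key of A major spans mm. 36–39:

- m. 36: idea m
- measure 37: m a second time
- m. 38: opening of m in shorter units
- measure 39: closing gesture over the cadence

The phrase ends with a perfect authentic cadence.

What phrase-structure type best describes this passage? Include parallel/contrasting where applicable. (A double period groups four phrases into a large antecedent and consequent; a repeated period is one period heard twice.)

Basic idea (measure 36) + its repetition (m. 37) form the presentation; fragmentation and cadence (bars 38-39) form the continuation — the 4-bar whole is a sentence.

sentence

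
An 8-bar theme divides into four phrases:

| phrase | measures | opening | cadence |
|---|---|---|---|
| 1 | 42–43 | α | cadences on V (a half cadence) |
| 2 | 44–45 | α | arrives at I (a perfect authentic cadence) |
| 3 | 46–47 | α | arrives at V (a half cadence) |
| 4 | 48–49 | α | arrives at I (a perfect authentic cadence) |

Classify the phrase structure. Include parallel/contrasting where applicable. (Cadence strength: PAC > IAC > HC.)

The cadence pattern HC–PAC–HC–PAC is weak–strong twice, and phrases 3–4 restate phrases 1–2: a period heard twice, not a double period (which would end weakly at phrase 2).

repeated period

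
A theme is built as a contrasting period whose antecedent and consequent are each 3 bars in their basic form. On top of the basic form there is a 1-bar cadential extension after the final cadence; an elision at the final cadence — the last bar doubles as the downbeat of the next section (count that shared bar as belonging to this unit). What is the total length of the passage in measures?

Basic contrasting period: 3 + 3 = 6 bars.
6 (basic form) + 1 (cadential extension) = 7.
The elision shares a bar with the next section but does not change this unit's count.

7 measures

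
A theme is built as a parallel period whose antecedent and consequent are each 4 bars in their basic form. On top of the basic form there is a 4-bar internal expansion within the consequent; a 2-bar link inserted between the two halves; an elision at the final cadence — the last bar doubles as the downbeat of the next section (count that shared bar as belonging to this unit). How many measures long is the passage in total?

Basic parallel period: 4 + 4 = 8 bars.
8 (basic form) + 4 (internal expansion) + 2 (link) = 14.
The elision shares a bar with the next section but does not change this unit's count.

14 measures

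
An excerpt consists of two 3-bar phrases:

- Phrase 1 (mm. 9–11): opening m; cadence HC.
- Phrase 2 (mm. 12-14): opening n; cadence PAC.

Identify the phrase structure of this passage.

contrasting period

Phrase 1 ends with a half cadence (weaker) and phrase 2 with a perfect authentic cadence (stronger): antecedent + consequent = a period.
The two phrases open with different material (m / n), so the period is contrasting.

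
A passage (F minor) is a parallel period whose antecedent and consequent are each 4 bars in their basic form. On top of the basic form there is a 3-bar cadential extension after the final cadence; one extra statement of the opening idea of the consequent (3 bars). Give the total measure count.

14 measures

Basic parallel period: 4 + 4 = 8 bars.
8 (basic form) + 3 (cadential extension) + 3 (extra statement) = 14.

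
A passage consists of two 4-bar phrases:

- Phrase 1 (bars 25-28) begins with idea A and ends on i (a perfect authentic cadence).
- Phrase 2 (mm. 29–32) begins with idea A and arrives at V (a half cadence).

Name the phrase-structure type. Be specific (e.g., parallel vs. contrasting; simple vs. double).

phrase group

The second phrase closes with a half cadence, which is not stronger than the first phrase's perfect authentic cadence; without a weak→strong cadential pair there is no antecedent–consequent relationship, so this is a phrase group rather than a period.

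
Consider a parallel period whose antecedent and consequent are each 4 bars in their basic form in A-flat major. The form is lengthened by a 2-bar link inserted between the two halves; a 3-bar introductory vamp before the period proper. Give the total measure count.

Basic parallel period: 4 + 4 = 8 bars.
8 (basic form) + 2 (link) + 3 (introduction) = 13.

13 measures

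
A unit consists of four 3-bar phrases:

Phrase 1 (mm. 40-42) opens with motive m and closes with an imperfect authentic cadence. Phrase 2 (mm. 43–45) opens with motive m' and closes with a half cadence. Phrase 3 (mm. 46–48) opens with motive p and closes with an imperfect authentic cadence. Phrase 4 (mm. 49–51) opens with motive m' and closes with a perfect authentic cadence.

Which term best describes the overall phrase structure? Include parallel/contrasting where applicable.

Four phrases in two halves: the first half (mm. 40–45) ends with a half cadence, the second (measures 46–51) with a perfect authentic cadence — a large antecedent–consequent pair, i.e. a double period.
Phrase 3 begins with different material from phrase 1, making it contrasting.

contrasting double period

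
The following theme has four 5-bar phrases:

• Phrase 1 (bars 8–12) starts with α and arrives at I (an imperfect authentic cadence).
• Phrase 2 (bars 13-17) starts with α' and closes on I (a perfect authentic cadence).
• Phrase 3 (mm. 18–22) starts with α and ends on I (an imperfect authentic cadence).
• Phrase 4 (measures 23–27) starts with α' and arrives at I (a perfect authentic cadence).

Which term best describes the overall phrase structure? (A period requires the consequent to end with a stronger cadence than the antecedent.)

repeated period

The cadence pattern IAC–PAC–IAC–PAC is weak–strong twice, and phrases 3–4 restate phrases 1–2: a period heard twice, not a double period (which would end weakly at phrase 2).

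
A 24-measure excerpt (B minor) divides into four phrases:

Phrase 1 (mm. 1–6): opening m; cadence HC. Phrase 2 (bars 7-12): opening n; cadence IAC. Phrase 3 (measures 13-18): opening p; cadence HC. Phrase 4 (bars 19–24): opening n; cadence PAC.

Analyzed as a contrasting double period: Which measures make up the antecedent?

In a double period the four phrases pair into a large antecedent (phrases 1–2, ending imperfect authentic cadence) and a large consequent (phrases 3–4, ending perfect authentic cadence). The antecedent spans bars 1-12.

measures 1–12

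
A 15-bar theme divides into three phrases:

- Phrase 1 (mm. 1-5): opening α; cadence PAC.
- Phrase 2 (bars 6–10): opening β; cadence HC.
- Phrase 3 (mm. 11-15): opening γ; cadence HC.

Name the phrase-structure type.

phrase group

The final phrase closes with a half cadence, which is not stronger than the preceding half cadence; the 3 phrases lack an overall antecedent–consequent design and so form a phrase group.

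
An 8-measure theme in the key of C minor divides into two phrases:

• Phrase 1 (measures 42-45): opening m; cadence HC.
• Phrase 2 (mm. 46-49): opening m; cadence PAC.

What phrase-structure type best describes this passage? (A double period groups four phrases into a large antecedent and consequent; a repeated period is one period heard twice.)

parallel period

Phrase 1 ends with a half cadence (weaker) and phrase 2 with a perfect authentic cadence (stronger): antecedent + consequent = a period.
The two phrases open with the same material (m / m), so the period is parallel.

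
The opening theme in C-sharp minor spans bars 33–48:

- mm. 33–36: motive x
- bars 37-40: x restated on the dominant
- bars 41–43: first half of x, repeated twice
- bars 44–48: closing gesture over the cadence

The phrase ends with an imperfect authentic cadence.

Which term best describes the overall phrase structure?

Basic idea (mm. 33-36) + its repetition (bars 37–40) form the presentation; fragmentation and cadence (mm. 41–48) form the continuation — the 16-bar whole is a sentence.

sentence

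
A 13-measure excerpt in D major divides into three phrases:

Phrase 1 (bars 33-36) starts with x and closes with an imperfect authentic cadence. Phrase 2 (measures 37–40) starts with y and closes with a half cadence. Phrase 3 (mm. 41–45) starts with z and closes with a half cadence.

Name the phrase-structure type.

The final phrase closes with a half cadence, which is not stronger than the preceding half cadence; the 3 phrases lack an overall antecedent–consequent design and so form a phrase group.

phrase group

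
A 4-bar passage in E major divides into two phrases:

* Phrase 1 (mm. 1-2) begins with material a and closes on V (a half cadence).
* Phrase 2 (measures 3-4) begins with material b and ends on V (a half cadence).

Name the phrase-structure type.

The second phrase closes with a half cadence, which is not stronger than the first phrase's half cadence; without a weak→strong cadential pair there is no antecedent–consequent relationship, so this is a phrase group rather than a period.

phrase group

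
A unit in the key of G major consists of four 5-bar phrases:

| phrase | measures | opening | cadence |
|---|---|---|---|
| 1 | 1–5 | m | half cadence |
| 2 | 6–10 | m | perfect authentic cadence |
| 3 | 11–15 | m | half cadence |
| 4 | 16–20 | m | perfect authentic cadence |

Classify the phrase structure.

repeated period

The cadence pattern HC–PAC–HC–PAC is weak–strong twice, and phrases 3–4 restate phrases 1–2: a period heard twice, not a double period (which would end weakly at phrase 2).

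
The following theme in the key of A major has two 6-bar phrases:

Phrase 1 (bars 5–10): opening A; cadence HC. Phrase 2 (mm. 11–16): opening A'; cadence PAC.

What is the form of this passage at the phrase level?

Phrase 1 ends with a half cadence (weaker) and phrase 2 with a perfect authentic cadence (stronger): antecedent + consequent = a period.
The two phrases open with the same material (A / A'), so the period is parallel.

parallel period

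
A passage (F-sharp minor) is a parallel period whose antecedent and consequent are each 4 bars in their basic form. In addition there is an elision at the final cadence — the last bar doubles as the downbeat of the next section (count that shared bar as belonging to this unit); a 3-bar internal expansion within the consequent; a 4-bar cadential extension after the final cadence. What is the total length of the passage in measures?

Basic parallel period: 4 + 4 = 8 bars.
8 (basic form) + 3 (internal expansion) + 4 (cadential extension) = 15.
The elision shares a bar with the next section but does not change this unit's count.

15 measures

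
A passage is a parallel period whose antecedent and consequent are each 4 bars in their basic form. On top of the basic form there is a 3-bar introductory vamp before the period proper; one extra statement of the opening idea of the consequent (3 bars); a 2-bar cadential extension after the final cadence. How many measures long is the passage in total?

16 measures

Basic parallel period: 4 + 4 = 8 bars.
8 (basic form) + 3 (introduction) + 3 (extra statement) + 2 (cadential extension) = 16.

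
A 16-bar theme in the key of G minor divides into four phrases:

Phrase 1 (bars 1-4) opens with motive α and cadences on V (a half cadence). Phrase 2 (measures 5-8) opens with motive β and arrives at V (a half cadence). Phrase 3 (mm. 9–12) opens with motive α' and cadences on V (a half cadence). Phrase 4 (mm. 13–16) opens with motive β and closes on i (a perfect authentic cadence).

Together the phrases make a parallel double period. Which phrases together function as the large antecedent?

phrases 1 and 2

In a double period the first pair of phrases (ending half cadence) is the large antecedent and the second pair (ending perfect authentic cadence) is the large consequent; the antecedent is phrases 1 and 2.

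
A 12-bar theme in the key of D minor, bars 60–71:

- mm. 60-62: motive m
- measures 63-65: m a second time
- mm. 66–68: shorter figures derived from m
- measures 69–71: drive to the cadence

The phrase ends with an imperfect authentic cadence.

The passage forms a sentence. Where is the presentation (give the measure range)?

measures 60–65

The presentation of a sentence is the basic idea (mm. 60–62) plus its repetition (measures 63–65); the presentation is therefore mm. 60–65.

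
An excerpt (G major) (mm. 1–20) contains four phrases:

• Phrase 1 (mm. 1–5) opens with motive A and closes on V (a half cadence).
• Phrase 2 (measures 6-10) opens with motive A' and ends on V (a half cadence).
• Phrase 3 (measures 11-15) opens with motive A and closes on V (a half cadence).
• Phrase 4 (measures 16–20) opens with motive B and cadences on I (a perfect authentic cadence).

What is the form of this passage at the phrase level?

parallel double period

Four phrases in two halves: the first half (bars 1–10) ends with a half cadence, the second (bars 11-20) with a perfect authentic cadence — a large antecedent–consequent pair, i.e. a double period.
Phrase 3 begins with the same material as phrase 1, making it parallel.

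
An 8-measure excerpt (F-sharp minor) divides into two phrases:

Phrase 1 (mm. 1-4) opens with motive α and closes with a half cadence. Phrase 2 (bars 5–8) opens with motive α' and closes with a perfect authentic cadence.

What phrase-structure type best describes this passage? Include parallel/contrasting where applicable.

Phrase 1 ends with a half cadence (weaker) and phrase 2 with a perfect authentic cadence (stronger): antecedent + consequent = a period.
The two phrases open with the same material (α / α'), so the period is parallel.

parallel period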